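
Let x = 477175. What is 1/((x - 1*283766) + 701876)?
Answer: 1/895285 ≈ 1.1170e-6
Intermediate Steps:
1/((x - 1*283766) + 701876) = 1/((477175 - 1*283766) + 701876) = 1/((477175 - 283766) + 701876) = 1/(193409 + 701876) = 1/895285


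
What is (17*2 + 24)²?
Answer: 3364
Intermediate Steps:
(17*2 + 24)² = (34 + 24)² = 58² = 3364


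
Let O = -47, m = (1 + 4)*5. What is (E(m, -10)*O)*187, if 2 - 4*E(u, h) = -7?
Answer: -79101/4 ≈ -19775.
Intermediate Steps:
m = 25 (m = 5*5 = 25)
E(u, h) = 9/4 (E(u, h) = 1/2 - 1/4*(-7) = 1/2 + 7/4 = 9/4)
(E(m, -10)*O)*187 = ((9/4)*(-47))*187 = -423/4*187 = -79101/4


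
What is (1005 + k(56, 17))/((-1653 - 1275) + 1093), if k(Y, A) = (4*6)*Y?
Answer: -2349/1835 ≈ -1.2801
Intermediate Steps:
k(Y, A) = 24*Y
(1005 + k(56, 17))/((-1653 - 1275) + 1093) = (1005 + 24*56)/((-1653 - 1275) + 1093) = (1005 + 1344)/(-2928 + 1093) = 2349/(-1835) = 2349*(-1/1835) = -2349/1835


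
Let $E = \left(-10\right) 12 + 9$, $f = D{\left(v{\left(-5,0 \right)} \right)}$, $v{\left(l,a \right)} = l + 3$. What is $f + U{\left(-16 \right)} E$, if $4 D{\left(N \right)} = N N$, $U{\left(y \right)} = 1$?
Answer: $-110$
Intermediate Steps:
$v{\left(l,a \right)} = 3 + l$
$D{\left(N \right)} = \frac{N^{2}}{4}$ ($D{\left(N \right)} = \frac{N N}{4} = \frac{N^{2}}{4}$)
$f = 1$ ($f = \frac{\left(3 - 5\right)^{2}}{4} = \frac{\left(-2\right)^{2}}{4} = \frac{1}{4} \cdot 4 = 1$)
$E = -111$ ($E = -120 + 9 = -111$)
$f + U{\left(-16 \right)} E = 1 + 1 \left(-111\right) = 1 - 111 = -110$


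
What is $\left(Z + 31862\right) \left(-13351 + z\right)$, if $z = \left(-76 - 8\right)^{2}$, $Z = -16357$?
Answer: $-97603975$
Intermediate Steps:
$z = 7056$ ($z = \left(-84\right)^{2} = 7056$)
$\left(Z + 31862\right) \left(-13351 + z\right) = \left(-16357 + 31862\right) \left(-13351 + 7056\right) = 15505 \left(-6295\right) = -97603975$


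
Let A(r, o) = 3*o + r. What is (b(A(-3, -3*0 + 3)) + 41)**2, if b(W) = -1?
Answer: 1600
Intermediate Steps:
A(r, o) = r + 3*o
(b(A(-3, -3*0 + 3)) + 41)**2 = (-1 + 41)**2 = 40**2 = 1600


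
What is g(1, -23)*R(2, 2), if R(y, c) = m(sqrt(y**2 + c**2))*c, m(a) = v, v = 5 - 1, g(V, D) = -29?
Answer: -232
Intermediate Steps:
v = 4
m(a) = 4
R(y, c) = 4*c
g(1, -23)*R(2, 2) = -116*2 = -29*8 = -232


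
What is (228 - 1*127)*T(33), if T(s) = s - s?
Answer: 0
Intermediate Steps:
T(s) = 0
(228 - 1*127)*T(33) = (228 - 1*127)*0 = (228 - 127)*0 = 101*0 = 0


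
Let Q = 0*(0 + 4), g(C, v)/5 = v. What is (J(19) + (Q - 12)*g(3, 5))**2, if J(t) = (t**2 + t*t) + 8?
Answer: 184900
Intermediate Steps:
J(t) = 8 + 2*t**2 (J(t) = (t**2 + t**2) + 8 = 2*t**2 + 8 = 8 + 2*t**2)
g(C, v) = 5*v
Q = 0 (Q = 0*4 = 0)
(J(19) + (Q - 12)*g(3, 5))**2 = ((8 + 2*19**2) + (0 - 12)*(5*5))**2 = ((8 + 2*361) - 12*25)**2 = ((8 + 722) - 300)**2 = (730 - 300)**2 = 430**2 = 184900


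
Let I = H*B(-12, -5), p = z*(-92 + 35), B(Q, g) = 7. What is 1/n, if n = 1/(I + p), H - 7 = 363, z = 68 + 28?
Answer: -2882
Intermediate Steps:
z = 96
H = 370 (H = 7 + 363 = 370)
p = -5472 (p = 96*(-92 + 35) = 96*(-57) = -5472)
I = 2590 (I = 370*7 = 2590)
n = -1/2882 (n = 1/(2590 - 5472) = 1/(-2882) = -1/2882 ≈ -0.00034698)
1/n = 1/(-1/2882) = -2882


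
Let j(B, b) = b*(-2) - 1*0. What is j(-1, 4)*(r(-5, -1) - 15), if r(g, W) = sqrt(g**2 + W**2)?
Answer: 120 - 8*sqrt(26) ≈ 79.208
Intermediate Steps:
j(B, b) = -2*b (j(B, b) = -2*b + 0 = -2*b)
r(g, W) = sqrt(W**2 + g**2)
j(-1, 4)*(r(-5, -1) - 15) = (-2*4)*(sqrt((-1)**2 + (-5)**2) - 15) = -8*(sqrt(1 + 25) - 15) = -8*(sqrt(26) - 15) = -8*(-15 + sqrt(26)) = 120 - 8*sqrt(26)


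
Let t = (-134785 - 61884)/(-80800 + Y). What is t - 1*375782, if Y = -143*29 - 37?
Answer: -31935260819/84984 ≈ -3.7578e+5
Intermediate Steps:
Y = -4184 (Y = -4147 - 37 = -4184)
t = 196669/84984 (t = (-134785 - 61884)/(-80800 - 4184) = -196669/(-84984) = -196669*(-1/84984) = 196669/84984 ≈ 2.3142)
t - 1*375782 = 196669/84984 - 1*375782 = 196669/84984 - 375782 = -31935260819/84984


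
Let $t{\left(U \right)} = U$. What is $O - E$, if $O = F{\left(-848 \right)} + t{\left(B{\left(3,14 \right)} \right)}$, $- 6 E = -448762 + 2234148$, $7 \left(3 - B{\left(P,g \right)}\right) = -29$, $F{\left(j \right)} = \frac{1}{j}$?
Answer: $\frac{5299152827}{17808} \approx 2.9757 \cdot 10^{5}$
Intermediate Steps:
$B{\left(P,g \right)} = \frac{50}{7}$ ($B{\left(P,g \right)} = 3 - - \frac{29}{7} = 3 + \frac{29}{7} = \frac{50}{7}$)
$E = - \frac{892693}{3}$ ($E = - \frac{-448762 + 2234148}{6} = \left(- \frac{1}{6}\right) 1785386 = - \frac{892693}{3} \approx -2.9756 \cdot 10^{5}$)
$O = \frac{42393}{5936}$ ($O = \frac{1}{-848} + \frac{50}{7} = - \frac{1}{848} + \frac{50}{7} = \frac{42393}{5936} \approx 7.1417$)
$O - E = \frac{42393}{5936} - - \frac{892693}{3} = \frac{42393}{5936} + \frac{892693}{3} = \frac{5299152827}{17808}$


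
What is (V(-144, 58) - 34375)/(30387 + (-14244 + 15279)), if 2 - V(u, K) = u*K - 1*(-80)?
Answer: -26101/31422 ≈ -0.83066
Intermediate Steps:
V(u, K) = -78 - K*u (V(u, K) = 2 - (u*K - 1*(-80)) = 2 - (K*u + 80) = 2 - (80 + K*u) = 2 + (-80 - K*u) = -78 - K*u)
(V(-144, 58) - 34375)/(30387 + (-14244 + 15279)) = ((-78 - 1*58*(-144)) - 34375)/(30387 + (-14244 + 15279)) = ((-78 + 8352) - 34375)/(30387 + 1035) = (8274 - 34375)/31422 = -26101*1/31422 = -26101/31422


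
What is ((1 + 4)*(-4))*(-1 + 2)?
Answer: -20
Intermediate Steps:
((1 + 4)*(-4))*(-1 + 2) = (5*(-4))*1 = -20*1 = -20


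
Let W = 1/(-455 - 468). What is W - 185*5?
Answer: -853776/923 ≈ -925.00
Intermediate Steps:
W = -1/923 (W = 1/(-923) = -1/923 ≈ -0.0010834)
W - 185*5 = -1/923 - 185*5 = -1/923 - 925 = -853776/923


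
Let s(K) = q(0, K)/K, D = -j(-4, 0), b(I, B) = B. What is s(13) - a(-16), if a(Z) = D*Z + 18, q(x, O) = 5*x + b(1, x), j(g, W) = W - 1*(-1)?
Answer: -34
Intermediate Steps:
j(g, W) = 1 + W (j(g, W) = W + 1 = 1 + W)
D = -1 (D = -(1 + 0) = -1*1 = -1)
q(x, O) = 6*x (q(x, O) = 5*x + x = 6*x)
a(Z) = 18 - Z (a(Z) = -Z + 18 = 18 - Z)
s(K) = 0 (s(K) = (6*0)/K = 0/K = 0)
s(13) - a(-16) = 0 - (18 - 1*(-16)) = 0 - (18 + 16) = 0 - 1*34 = 0 - 34 = -34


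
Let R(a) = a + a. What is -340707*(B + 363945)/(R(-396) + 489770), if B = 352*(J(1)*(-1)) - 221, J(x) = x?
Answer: -61901692002/244489 ≈ -2.5319e+5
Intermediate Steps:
R(a) = 2*a
B = -573 (B = 352*(1*(-1)) - 221 = 352*(-1) - 221 = -352 - 221 = -573)
-340707*(B + 363945)/(R(-396) + 489770) = -340707*(-573 + 363945)/(2*(-396) + 489770) = -340707*363372/(-792 + 489770) = -340707/(488978*(1/363372)) = -340707/244489/181686 = -340707*181686/244489 = -61901692002/244489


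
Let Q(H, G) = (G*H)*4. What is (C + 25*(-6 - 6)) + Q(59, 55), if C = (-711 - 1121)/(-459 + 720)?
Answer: 3307648/261 ≈ 12673.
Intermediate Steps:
Q(H, G) = 4*G*H
C = -1832/261 ≈ -7.0192
(C + 25*(-6 - 6)) + Q(59, 55) = (-1832/261 + 25*(-6 - 6)) + 4*55*59 = (-1832/261 + 25*(-12)) + 12980 = (-1832/261 - 300) + 12980 = -80132/261 + 12980 = 3307648/261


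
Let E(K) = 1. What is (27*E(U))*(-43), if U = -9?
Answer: -1161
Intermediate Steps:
(27*E(U))*(-43) = (27*1)*(-43) = 27*(-43) = -1161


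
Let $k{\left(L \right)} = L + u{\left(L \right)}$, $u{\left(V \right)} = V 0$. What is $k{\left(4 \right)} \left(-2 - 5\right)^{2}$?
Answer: $196$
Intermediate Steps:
$u{\left(V \right)} = 0$
$k{\left(L \right)} = L$ ($k{\left(L \right)} = L + 0 = L$)
$k{\left(4 \right)} \left(-2 - 5\right)^{2} = 4 \left(-2 - 5\right)^{2} = 4 \left(-7\right)^{2} = 4 \cdot 49 = 196$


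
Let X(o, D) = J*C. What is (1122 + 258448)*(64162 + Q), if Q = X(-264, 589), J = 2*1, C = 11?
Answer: 16660240880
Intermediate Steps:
J = 2
X(o, D) = 22 (X(o, D) = 2*11 = 22)
Q = 22
(1122 + 258448)*(64162 + Q) = (1122 + 258448)*(64162 + 22) = 259570*64184 = 16660240880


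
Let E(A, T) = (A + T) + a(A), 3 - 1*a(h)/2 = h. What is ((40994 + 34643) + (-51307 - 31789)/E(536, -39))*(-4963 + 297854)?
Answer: 12629620717159/569 ≈ 2.2196e+10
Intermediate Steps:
a(h) = 6 - 2*h
E(A, T) = 6 + T - A (E(A, T) = (A + T) + (6 - 2*A) = 6 + T - A)
((40994 + 34643) + (-51307 - 31789)/E(536, -39))*(-4963 + 297854) = ((40994 + 34643) + (-51307 - 31789)/(6 - 39 - 1*536))*(-4963 + 297854) = (75637 - 83096/(6 - 39 - 536))*292891 = (75637 - 83096/(-569))*292891 = (75637 - 83096*(-1/569))*292891 = (75637 + 83096/569)*292891 = (43120549/569)*292891 = 12629620717159/569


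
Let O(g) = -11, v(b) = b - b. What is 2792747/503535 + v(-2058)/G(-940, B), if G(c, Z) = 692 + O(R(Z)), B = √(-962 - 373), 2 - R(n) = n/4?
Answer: 2792747/503535 ≈ 5.5463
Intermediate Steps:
v(b) = 0
R(n) = 2 - n/4
B = I*√1335 (B = √(-1335) = I*√1335 ≈ 36.538*I)
G(c, Z) = 681 (G(c, Z) = 692 - 11 = 681)
2792747/503535 + v(-2058)/G(-940, B) = 2792747/503535 + 0/681 = 2792747*(1/503535) + 0*(1/681) = 2792747/503535 + 0 = 2792747/503535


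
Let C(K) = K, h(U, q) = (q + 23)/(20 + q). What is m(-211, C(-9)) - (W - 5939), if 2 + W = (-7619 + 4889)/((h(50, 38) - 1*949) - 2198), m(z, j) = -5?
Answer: 216590780/36493 ≈ 5935.1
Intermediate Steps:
h(U, q) = (23 + q)/(20 + q)
W = -41318/36493 (W = -2 + (-7619 + 4889)/(((23 + 38)/(20 + 38) - 1*949) - 2198) = -2 - 2730/((61/58 - 949) - 2198) = -2 - 2730/(-54981/58 - 2198) = -2 - 2730/(-182465/58) = -2 - 2730*(-58/182465) = -2 + 31668/36493 = -41318/36493 ≈ -1.1322)
m(-211, C(-9)) - (W - 5939) = -5 - (-41318/36493 - 5939) = -5 - 1*(-216773245/36493) = -5 + 216773245/36493 = 216590780/36493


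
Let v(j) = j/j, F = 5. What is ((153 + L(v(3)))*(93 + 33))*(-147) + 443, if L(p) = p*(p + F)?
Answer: -2944555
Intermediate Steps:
v(j) = 1
L(p) = p*(5 + p) (L(p) = p*(p + 5) = p*(5 + p))
((153 + L(v(3)))*(93 + 33))*(-147) + 443 = ((153 + 1*(5 + 1))*(93 + 33))*(-147) + 443 = ((153 + 1*6)*126)*(-147) + 443 = ((153 + 6)*126)*(-147) + 443 = (159*126)*(-147) + 443 = 20034*(-147) + 443 = -2944998 + 443 = -2944555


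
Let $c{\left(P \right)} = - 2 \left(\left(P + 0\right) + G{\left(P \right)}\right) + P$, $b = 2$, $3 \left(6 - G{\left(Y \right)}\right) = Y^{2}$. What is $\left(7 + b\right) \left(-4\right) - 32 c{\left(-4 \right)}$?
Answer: $- \frac{364}{3} \approx -121.33$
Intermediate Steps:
$G{\left(Y \right)} = 6 - \frac{Y^{2}}{3}$
$c{\left(P \right)} = -12 - P + \frac{2 P^{2}}{3}$ ($c{\left(P \right)} = - 2 \left(\left(P + 0\right) - \left(-6 + \frac{P^{2}}{3}\right)\right) + P = - 2 \left(P - \left(-6 + \frac{P^{2}}{3}\right)\right) + P = - 2 \left(6 + P - \frac{P^{2}}{3}\right) + P = \left(-12 - 2 P + \frac{2 P^{2}}{3}\right) + P = -12 - P + \frac{2 P^{2}}{3}$)
$\left(7 + b\right) \left(-4\right) - 32 c{\left(-4 \right)} = \left(7 + 2\right) \left(-4\right) - 32 \left(-12 - -4 + \frac{2 \left(-4\right)^{2}}{3}\right) = 9 \left(-4\right) - 32 \left(-12 + 4 + \frac{2}{3} \cdot 16\right) = -36 - 32 \left(-12 + 4 + \frac{32}{3}\right) = -36 - \frac{256}{3} = - \frac{364}{3}$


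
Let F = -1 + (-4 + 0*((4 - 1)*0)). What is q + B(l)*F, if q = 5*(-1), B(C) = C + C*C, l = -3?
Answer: -35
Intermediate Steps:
B(C) = C + C²
F = -5 (F = -1 + (-4 + 0*(3*0)) = -1 + (-4 + 0*0) = -1 + (-4 + 0) = -1 - 4 = -5)
q = -5
q + B(l)*F = -5 - 3*(1 - 3)*(-5) = -5 - 3*(-2)*(-5) = -5 + 6*(-5) = -5 - 30 = -35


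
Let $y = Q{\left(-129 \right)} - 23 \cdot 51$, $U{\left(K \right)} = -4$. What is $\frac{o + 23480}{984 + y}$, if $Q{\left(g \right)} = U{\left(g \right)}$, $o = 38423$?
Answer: $- \frac{61903}{193} \approx -320.74$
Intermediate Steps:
$Q{\left(g \right)} = -4$
$y = -1177$ ($y = -4 - 23 \cdot 51 = -4 - 1173 = -1177$)
$\frac{o + 23480}{984 + y} = \frac{38423 + 23480}{984 - 1177} = \frac{61903}{-193} = 61903 \left(- \frac{1}{193}\right) = - \frac{61903}{193}$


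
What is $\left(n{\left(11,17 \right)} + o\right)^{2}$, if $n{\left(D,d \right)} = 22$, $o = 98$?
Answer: $14400$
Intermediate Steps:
$\left(n{\left(11,17 \right)} + o\right)^{2} = \left(22 + 98\right)^{2} = 120^{2} = 14400$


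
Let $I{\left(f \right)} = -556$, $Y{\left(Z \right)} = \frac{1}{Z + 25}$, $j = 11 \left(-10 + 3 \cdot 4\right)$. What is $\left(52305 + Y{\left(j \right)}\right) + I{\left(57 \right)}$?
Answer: $\frac{2432204}{47} \approx 51749.0$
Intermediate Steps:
$j = 22$ ($j = 11 \left(-10 + 12\right) = 11 \cdot 2 = 22$)
$Y{\left(Z \right)} = \frac{1}{25 + Z}$
$\left(52305 + Y{\left(j \right)}\right) + I{\left(57 \right)} = \left(52305 + \frac{1}{25 + 22}\right) - 556 = \left(52305 + \frac{1}{47}\right) - 556 = \frac{2458336}{47} - 556 = \frac{2432204}{47}$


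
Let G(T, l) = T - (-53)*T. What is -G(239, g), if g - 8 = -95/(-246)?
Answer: -12906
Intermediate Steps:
g = 2063/246 (g = 8 - 95/(-246) = 8 - 95*(-1/246) = 8 + 95/246 = 2063/246 ≈ 8.3862)
G(T, l) = 54*T (G(T, l) = T + 53*T = 54*T)
-G(239, g) = -54*239 = -1*12906 = -12906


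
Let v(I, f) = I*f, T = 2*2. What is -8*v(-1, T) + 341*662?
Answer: 225774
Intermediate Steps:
T = 4
-8*v(-1, T) + 341*662 = -(-8)*4 + 341*662 = -8*(-4) + 225742 = 32 + 225742 = 225774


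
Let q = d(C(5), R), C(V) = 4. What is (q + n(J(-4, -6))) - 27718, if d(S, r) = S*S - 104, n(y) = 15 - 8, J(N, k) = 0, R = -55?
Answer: -27799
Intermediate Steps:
n(y) = 7
d(S, r) = -104 + S**2 (d(S, r) = S**2 - 104 = -104 + S**2)
q = -88 (q = -104 + 4**2 = -104 + 16 = -88)
(q + n(J(-4, -6))) - 27718 = (-88 + 7) - 27718 = -81 - 27718 = -27799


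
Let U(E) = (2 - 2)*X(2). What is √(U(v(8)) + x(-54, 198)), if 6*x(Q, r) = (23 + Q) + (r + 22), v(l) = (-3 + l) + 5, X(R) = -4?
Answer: 3*√14/2 ≈ 5.6125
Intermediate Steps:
v(l) = 2 + l
U(E) = 0 (U(E) = (2 - 2)*(-4) = 0*(-4) = 0)
x(Q, r) = 15/2 + Q/6 + r/6 (x(Q, r) = ((23 + Q) + (r + 22))/6 = ((23 + Q) + (22 + r))/6 = (45 + Q + r)/6 = 15/2 + Q/6 + r/6)
√(U(v(8)) + x(-54, 198)) = √(0 + (15/2 + (⅙)*(-54) + (⅙)*198)) = √(0 + (15/2 - 9 + 33)) = √(0 + 63/2) = √(63/2) = 3*√14/2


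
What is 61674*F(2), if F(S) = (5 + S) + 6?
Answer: 801762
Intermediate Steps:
F(S) = 11 + S
61674*F(2) = 61674*(11 + 2) = 61674*13 = 801762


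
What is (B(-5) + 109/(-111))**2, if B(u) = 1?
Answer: 4/12321 ≈ 0.00032465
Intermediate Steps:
(B(-5) + 109/(-111))**2 = (1 + 109/(-111))**2 = (1 + 109*(-1/111))**2 = (1 - 109/111)**2 = (2/111)**2 = 4/12321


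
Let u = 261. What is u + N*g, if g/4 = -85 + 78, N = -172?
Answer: 5077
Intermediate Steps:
g = -28 (g = 4*(-85 + 78) = 4*(-7) = -28)
u + N*g = 261 - 172*(-28) = 261 + 4816 = 5077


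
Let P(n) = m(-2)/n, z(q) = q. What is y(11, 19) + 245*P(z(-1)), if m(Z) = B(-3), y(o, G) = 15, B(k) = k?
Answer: 750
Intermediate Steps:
m(Z) = -3
P(n) = -3/n
y(11, 19) + 245*P(z(-1)) = 15 + 245*(-3/(-1)) = 15 + 245*(-3*(-1)) = 15 + 245*3 = 15 + 735 = 750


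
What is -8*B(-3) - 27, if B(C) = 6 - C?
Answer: -99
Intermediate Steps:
-8*B(-3) - 27 = -8*(6 - 1*(-3)) - 27 = -8*(6 + 3) - 27 = -8*9 - 27 = -72 - 27 = -99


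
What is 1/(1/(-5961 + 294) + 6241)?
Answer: 5667/35367746 ≈ 0.00016023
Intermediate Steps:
1/(1/(-5961 + 294) + 6241) = 1/(1/(-5667) + 6241) = 1/(-1/5667 + 6241) = 1/(35367746/5667) = 5667/35367746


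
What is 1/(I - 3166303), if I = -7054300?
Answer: -1/10220603 ≈ -9.7842e-8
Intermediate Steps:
1/(I - 3166303) = 1/(-7054300 - 3166303) = 1/(-10220603) = -1/10220603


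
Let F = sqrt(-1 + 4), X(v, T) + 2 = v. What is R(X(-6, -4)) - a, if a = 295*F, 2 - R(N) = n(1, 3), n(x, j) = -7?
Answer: 9 - 295*sqrt(3) ≈ -501.96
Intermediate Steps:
X(v, T) = -2 + v
R(N) = 9 (R(N) = 2 - 1*(-7) = 2 + 7 = 9)
F = sqrt(3) ≈ 1.7320
a = 295*sqrt(3) ≈ 510.96
R(X(-6, -4)) - a = 9 - 295*sqrt(3)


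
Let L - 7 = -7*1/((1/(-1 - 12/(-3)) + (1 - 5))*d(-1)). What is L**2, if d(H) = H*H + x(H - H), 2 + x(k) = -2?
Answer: 4900/121 ≈ 40.496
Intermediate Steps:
x(k) = -4 (x(k) = -2 - 2 = -4)
d(H) = -4 + H**2 (d(H) = H*H - 4 = H**2 - 4 = -4 + H**2)
L = 70/11 (L = 7 - 7*1/((-4 + (-1)**2)*(1/(-1 - 12/(-3)) + (1 - 5))) = 7 - 7*1/((-4 + 1)*(1/(-1 - 12*(-1/3)) - 4)) = 7 - 7*(-1/(3*(1/(-1 + 4) - 4))) = 7 - 7*(-1/(3*(1/3 - 4))) = 7 - 7/((-11/3*(-3))) = 7 - 7/11 = 70/11 ≈ 6.3636)
L**2 = (70/11)**2 = 4900/121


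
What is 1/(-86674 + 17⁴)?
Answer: -1/3153 ≈ -0.00031716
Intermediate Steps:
1/(-86674 + 17⁴) = 1/(-86674 + 83521) = 1/(-3153) = -1/3153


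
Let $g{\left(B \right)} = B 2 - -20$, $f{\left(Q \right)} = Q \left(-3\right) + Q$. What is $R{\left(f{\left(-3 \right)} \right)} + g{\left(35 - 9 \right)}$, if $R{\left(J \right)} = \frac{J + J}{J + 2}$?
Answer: $\frac{147}{2} \approx 73.5$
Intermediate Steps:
$f{\left(Q \right)} = - 2 Q$ ($f{\left(Q \right)} = - 3 Q + Q = - 2 Q$)
$R{\left(J \right)} = \frac{2 J}{2 + J}$
$g{\left(B \right)} = 20 + 2 B$ ($g{\left(B \right)} = 2 B + 20 = 20 + 2 B$)
$R{\left(f{\left(-3 \right)} \right)} + g{\left(35 - 9 \right)} = \frac{2 \left(\left(-2\right) \left(-3\right)\right)}{2 - -6} + \left(20 + 2 \left(35 - 9\right)\right) = 2 \cdot 6 \frac{1}{2 + 6} + \left(20 + 2 \left(35 - 9\right)\right) = 2 \cdot 6 \cdot \frac{1}{8} + \left(20 + 2 \cdot 26\right) = 2 \cdot 6 \cdot \frac{1}{8} + \left(20 + 52\right) = \frac{3}{2} + 72 = \frac{147}{2}$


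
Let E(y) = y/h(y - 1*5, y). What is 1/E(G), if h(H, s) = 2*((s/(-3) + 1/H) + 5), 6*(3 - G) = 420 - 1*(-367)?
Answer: -1372466/1843293 ≈ -0.74457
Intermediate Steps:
G = -769/6 (G = 3 - (420 - 1*(-367))/6 = 3 - (420 + 367)/6 = 3 - ⅙*787 = 3 - 787/6 = -769/6 ≈ -128.17)
h(H, s) = 10 + 2/H - 2*s/3 (h(H, s) = 2*((s*(-⅓) + 1/H) + 5) = 2*((-s/3 + 1/H) + 5) = 2*((1/H - s/3) + 5) = 2*(5 + 1/H - s/3) = 10 + 2/H - 2*s/3)
E(y) = y/(10 + 2/(-5 + y) - 2*y/3) (E(y) = y/(10 + 2/(y - 1*5) - 2*y/3) = y/(10 + 2/(y - 5) - 2*y/3) = y/(10 + 2/(-5 + y) - 2*y/3))
1/E(G) = 1/((3/2)*(-769/6)*(-5 - 769/6)/(3 + (-5 - 769/6)*(15 - 1*(-769/6)))) = 1/((3/2)*(-769/6)*(-799/6)/(3 - 799*(15 + 769/6)/6)) = 1/((3/2)*(-769/6)*(-799/6)/(3 - 799/6*859/6)) = 1/((3/2)*(-769/6)*(-799/6)/(3 - 686341/36)) = 1/((3/2)*(-769/6)*(-799/6)/(-686233/36)) = 1/((3/2)*(-769/6)*(-36/686233)*(-799/6)) = 1/(-1843293/1372466) = -1372466/1843293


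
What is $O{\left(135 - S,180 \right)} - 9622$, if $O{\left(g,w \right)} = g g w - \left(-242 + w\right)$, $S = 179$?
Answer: $338920$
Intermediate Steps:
$O{\left(g,w \right)} = 242 - w + w g^{2}$ ($O{\left(g,w \right)} = g^{2} w - \left(-242 + w\right) = w g^{2} - \left(-242 + w\right) = 242 - w + w g^{2}$)
$O{\left(135 - S,180 \right)} - 9622 = \left(242 - 180 + 180 \left(135 - 179\right)^{2}\right) - 9622 = \left(242 - 180 + 180 \left(-44\right)^{2}\right) - 9622 = \left(242 - 180 + 180 \cdot 1936\right) - 9622 = \left(242 - 180 + 348480\right) - 9622 = 348542 - 9622 = 338920$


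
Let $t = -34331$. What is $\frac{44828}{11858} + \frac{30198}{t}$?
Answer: $\frac{7668196}{2643487} \approx 2.9008$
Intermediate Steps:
$\frac{44828}{11858} + \frac{30198}{t} = \frac{44828}{11858} + \frac{30198}{-34331} = 44828 \cdot \frac{1}{11858} + 30198 \left(- \frac{1}{34331}\right) = \frac{3202}{847} - \frac{30198}{34331} = \frac{7668196}{2643487}$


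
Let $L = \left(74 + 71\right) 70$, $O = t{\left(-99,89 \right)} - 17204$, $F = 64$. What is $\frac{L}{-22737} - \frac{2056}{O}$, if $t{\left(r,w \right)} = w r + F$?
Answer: $- \frac{216655378}{590047887} \approx -0.36718$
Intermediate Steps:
$t{\left(r,w \right)} = 64 + r w$ ($t{\left(r,w \right)} = w r + 64 = r w + 64 = 64 + r w$)
$O = -25951$ ($O = \left(64 - 8811\right) - 17204 = -8747 - 17204 = -25951$)
$L = 10150$ ($L = 145 \cdot 70 = 10150$)
$\frac{L}{-22737} - \frac{2056}{O} = \frac{10150}{-22737} - \frac{2056}{-25951} = 10150 \left(- \frac{1}{22737}\right) - - \frac{2056}{25951} = - \frac{10150}{22737} + \frac{2056}{25951} = - \frac{216655378}{590047887}$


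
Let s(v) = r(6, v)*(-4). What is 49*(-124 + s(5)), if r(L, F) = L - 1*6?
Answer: -6076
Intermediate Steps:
r(L, F) = -6 + L (r(L, F) = L - 6 = -6 + L)
s(v) = 0 (s(v) = (-6 + 6)*(-4) = 0*(-4) = 0)
49*(-124 + s(5)) = 49*(-124 + 0) = 49*(-124) = -6076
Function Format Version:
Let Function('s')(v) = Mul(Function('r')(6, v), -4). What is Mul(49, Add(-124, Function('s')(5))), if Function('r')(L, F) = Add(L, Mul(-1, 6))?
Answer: -6076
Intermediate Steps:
Function('r')(L, F) = Add(-6, L) (Function('r')(L, F) = Add(L, -6) = Add(-6, L))
Function('s')(v) = 0 (Function('s')(v) = Mul(Add(-6, 6), -4) = Mul(0, -4) = 0)
Mul(49, Add(-124, Function('s')(5))) = Mul(49, Add(-124, 0)) = Mul(49, -124) = -6076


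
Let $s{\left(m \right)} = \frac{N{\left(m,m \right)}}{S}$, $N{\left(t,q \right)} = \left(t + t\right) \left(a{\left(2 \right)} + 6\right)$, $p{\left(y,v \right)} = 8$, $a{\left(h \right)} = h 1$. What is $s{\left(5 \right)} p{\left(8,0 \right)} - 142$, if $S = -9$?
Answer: $- \frac{1918}{9} \approx -213.11$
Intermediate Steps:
$a{\left(h \right)} = h$
$N{\left(t,q \right)} = 16 t$ ($N{\left(t,q \right)} = \left(t + t\right) \left(2 + 6\right) = 2 t 8 = 16 t$)
$s{\left(m \right)} = - \frac{16 m}{9}$ ($s{\left(m \right)} = \frac{16 m}{-9} = 16 m \left(- \frac{1}{9}\right) = - \frac{16 m}{9}$)
$s{\left(5 \right)} p{\left(8,0 \right)} - 142 = \left(- \frac{16}{9}\right) 5 \cdot 8 - 142 = \left(- \frac{80}{9}\right) 8 - 142 = - \frac{640}{9} - 142 = - \frac{1918}{9}$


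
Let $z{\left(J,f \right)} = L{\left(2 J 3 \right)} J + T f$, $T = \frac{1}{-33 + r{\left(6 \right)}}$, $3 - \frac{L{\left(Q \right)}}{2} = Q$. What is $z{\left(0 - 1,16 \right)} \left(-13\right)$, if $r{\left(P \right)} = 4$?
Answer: $\frac{6994}{29} \approx 241.17$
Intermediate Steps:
$L{\left(Q \right)} = 6 - 2 Q$
$T = - \frac{1}{29}$ ($T = \frac{1}{-33 + 4} = \frac{1}{-29} = - \frac{1}{29} \approx -0.034483$)
$z{\left(J,f \right)} = - \frac{f}{29} + J \left(6 - 12 J\right)$ ($z{\left(J,f \right)} = \left(6 - 2 \cdot 2 J 3\right) J - \frac{f}{29} = \left(6 - 2 \cdot 6 J\right) J - \frac{f}{29} = \left(6 - 12 J\right) J - \frac{f}{29} = J \left(6 - 12 J\right) - \frac{f}{29} = - \frac{f}{29} + J \left(6 - 12 J\right)$)
$z{\left(0 - 1,16 \right)} \left(-13\right) = \left(- 12 \left(0 - 1\right)^{2} + 6 \left(0 - 1\right) - \frac{16}{29}\right) \left(-13\right) = \left(- 12 \left(-1\right)^{2} + 6 \left(-1\right) - \frac{16}{29}\right) \left(-13\right) = \left(\left(-12\right) 1 - 6 - \frac{16}{29}\right) \left(-13\right) = \left(-12 - 6 - \frac{16}{29}\right) \left(-13\right) = \left(- \frac{538}{29}\right) \left(-13\right) = \frac{6994}{29}$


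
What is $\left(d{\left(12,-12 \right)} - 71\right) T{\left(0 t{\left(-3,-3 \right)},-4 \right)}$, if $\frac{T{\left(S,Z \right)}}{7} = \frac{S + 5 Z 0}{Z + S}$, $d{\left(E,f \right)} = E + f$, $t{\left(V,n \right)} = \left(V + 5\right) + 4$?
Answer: $0$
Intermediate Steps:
$t{\left(V,n \right)} = 9 + V$ ($t{\left(V,n \right)} = \left(5 + V\right) + 4 = 9 + V$)
$T{\left(S,Z \right)} = \frac{7 S}{S + Z}$ ($T{\left(S,Z \right)} = 7 \frac{S + 5 Z 0}{Z + S} = 7 \frac{S + 0}{S + Z} = 7 \frac{S}{S + Z} = \frac{7 S}{S + Z}$)
$\left(d{\left(12,-12 \right)} - 71\right) T{\left(0 t{\left(-3,-3 \right)},-4 \right)} = \left(\left(12 - 12\right) - 71\right) \frac{7 \cdot 0 \left(9 - 3\right)}{0 \left(9 - 3\right) - 4} = \left(0 - 71\right) \frac{7 \cdot 0 \cdot 6}{0 \cdot 6 - 4} = - 71 \cdot 7 \cdot 0 \frac{1}{0 - 4} = - 71 \cdot 7 \cdot 0 \frac{1}{-4} = - 71 \cdot 7 \cdot 0 \left(- \frac{1}{4}\right) = \left(-71\right) 0 = 0$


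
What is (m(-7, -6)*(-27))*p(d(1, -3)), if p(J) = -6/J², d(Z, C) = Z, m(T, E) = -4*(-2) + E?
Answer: 324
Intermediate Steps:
m(T, E) = 8 + E
p(J) = -6/J²
(m(-7, -6)*(-27))*p(d(1, -3)) = ((8 - 6)*(-27))*(-6/1²) = (2*(-27))*(-6*1) = -54*(-6) = 324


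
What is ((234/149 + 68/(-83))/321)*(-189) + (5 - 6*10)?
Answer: -73365065/1323269 ≈ -55.442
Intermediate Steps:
((234/149 + 68/(-83))/321)*(-189) + (5 - 6*10) = ((234*(1/149) + 68*(-1/83))*(1/321))*(-189) + (5 - 60) = ((234/149 - 68/83)*(1/321))*(-189) - 55 = ((9290/12367)*(1/321))*(-189) - 55 = (9290/3969807)*(-189) - 55 = -585270/1323269 - 55 = -73365065/1323269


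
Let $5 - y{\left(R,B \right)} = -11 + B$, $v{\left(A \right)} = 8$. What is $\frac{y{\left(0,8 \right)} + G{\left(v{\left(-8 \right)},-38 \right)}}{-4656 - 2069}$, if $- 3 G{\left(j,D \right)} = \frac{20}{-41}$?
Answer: $- \frac{1004}{827175} \approx -0.0012138$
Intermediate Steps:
$G{\left(j,D \right)} = \frac{20}{123}$ ($G{\left(j,D \right)} = - \frac{20 \frac{1}{-41}}{3} = - \frac{20 \left(- \frac{1}{41}\right)}{3} = \left(- \frac{1}{3}\right) \left(- \frac{20}{41}\right) = \frac{20}{123}$)
$y{\left(R,B \right)} = 16 - B$ ($y{\left(R,B \right)} = 5 - \left(-11 + B\right) = 16 - B$)
$\frac{y{\left(0,8 \right)} + G{\left(v{\left(-8 \right)},-38 \right)}}{-4656 - 2069} = \frac{\left(16 - 8\right) + \frac{20}{123}}{-4656 - 2069} = \frac{\left(16 - 8\right) + \frac{20}{123}}{-6725} = \left(8 + \frac{20}{123}\right) \left(- \frac{1}{6725}\right) = \frac{1004}{123} \left(- \frac{1}{6725}\right) = - \frac{1004}{827175}$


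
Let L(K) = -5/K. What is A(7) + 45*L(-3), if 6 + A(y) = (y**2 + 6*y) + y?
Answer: 167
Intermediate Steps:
A(y) = -6 + y**2 + 7*y (A(y) = -6 + ((y**2 + 6*y) + y) = -6 + (y**2 + 7*y) = -6 + y**2 + 7*y)
A(7) + 45*L(-3) = (-6 + 7**2 + 7*7) + 45*(-5/(-3)) = (-6 + 49 + 49) + 45*(-5*(-1/3)) = 92 + 45*(5/3) = 92 + 75 = 167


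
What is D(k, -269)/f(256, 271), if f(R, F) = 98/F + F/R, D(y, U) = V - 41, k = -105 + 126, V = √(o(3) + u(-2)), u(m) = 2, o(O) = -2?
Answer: -2844416/98529 ≈ -28.869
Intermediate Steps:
V = 0 (V = √(-2 + 2) = √0 = 0)
k = 21
D(y, U) = -41 (D(y, U) = 0 - 41 = -41)
D(k, -269)/f(256, 271) = -41/(98/271 + 271/256) = -41/98529/69376 = -41*69376/98529 = -2844416/98529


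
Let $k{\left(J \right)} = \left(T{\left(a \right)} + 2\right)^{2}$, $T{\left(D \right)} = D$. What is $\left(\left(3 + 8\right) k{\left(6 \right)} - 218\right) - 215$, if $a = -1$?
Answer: $-422$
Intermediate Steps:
$k{\left(J \right)} = 1$ ($k{\left(J \right)} = \left(-1 + 2\right)^{2} = 1^{2} = 1$)
$\left(\left(3 + 8\right) k{\left(6 \right)} - 218\right) - 215 = \left(\left(3 + 8\right) 1 - 218\right) - 215 = \left(11 \cdot 1 - 218\right) - 215 = \left(11 - 218\right) - 215 = -207 - 215 = -422$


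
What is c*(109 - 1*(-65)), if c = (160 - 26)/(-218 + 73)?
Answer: -804/5 ≈ -160.80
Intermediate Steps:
c = -134/145 (c = 134/(-145) = 134*(-1/145) = -134/145 ≈ -0.92414)
c*(109 - 1*(-65)) = -134*(109 - 1*(-65))/145 = -134*(109 + 65)/145 = -134/145*174 = -804/5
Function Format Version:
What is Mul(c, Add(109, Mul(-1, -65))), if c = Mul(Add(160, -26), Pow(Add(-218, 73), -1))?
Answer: Rational(-804, 5) ≈ -160.80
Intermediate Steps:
c = Rational(-134, 145) (c = Mul(134, Pow(-145, -1)) = Mul(134, Rational(-1, 145)) = Rational(-134, 145) ≈ -0.92414)
Mul(c, Add(109, Mul(-1, -65))) = Mul(Rational(-134, 145), Add(109, Mul(-1, -65))) = Mul(Rational(-134, 145), Add(109, 65)) = Mul(Rational(-134, 145), 174) = Rational(-804, 5)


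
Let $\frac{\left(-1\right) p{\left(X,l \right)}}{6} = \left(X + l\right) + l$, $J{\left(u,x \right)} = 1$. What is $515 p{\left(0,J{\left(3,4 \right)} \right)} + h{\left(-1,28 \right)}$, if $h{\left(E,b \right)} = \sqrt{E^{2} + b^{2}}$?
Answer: $-6180 + \sqrt{785} \approx -6152.0$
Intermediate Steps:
$p{\left(X,l \right)} = - 12 l - 6 X$ ($p{\left(X,l \right)} = - 6 \left(\left(X + l\right) + l\right) = - 6 \left(X + 2 l\right) = - 12 l - 6 X$)
$515 p{\left(0,J{\left(3,4 \right)} \right)} + h{\left(-1,28 \right)} = 515 \left(\left(-12\right) 1 - 0\right) + \sqrt{\left(-1\right)^{2} + 28^{2}} = 515 \left(-12 + 0\right) + \sqrt{1 + 784} = 515 \left(-12\right) + \sqrt{785} = -6180 + \sqrt{785}$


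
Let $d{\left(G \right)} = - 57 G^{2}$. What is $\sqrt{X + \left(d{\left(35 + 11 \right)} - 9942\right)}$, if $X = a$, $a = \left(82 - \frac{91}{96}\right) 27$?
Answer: $\frac{3 i \sqrt{912822}}{8} \approx 358.28 i$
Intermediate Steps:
$a = \frac{70029}{32}$ ($a = \left(82 - \frac{91}{96}\right) 27 = \frac{7781}{96} \cdot 27 = \frac{70029}{32} \approx 2188.4$)
$X = \frac{70029}{32} \approx 2188.4$
$\sqrt{X + \left(d{\left(35 + 11 \right)} - 9942\right)} = \sqrt{\frac{70029}{32} - \left(9942 + 57 \left(35 + 11\right)^{2}\right)} = \sqrt{\frac{70029}{32} - \left(9942 + 57 \cdot 46^{2}\right)} = \sqrt{\frac{70029}{32} - 130554} = \sqrt{- \frac{4107699}{32}} = \frac{3 i \sqrt{912822}}{8}$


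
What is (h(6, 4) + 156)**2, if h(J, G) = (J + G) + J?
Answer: 29584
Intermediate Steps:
h(J, G) = G + 2*J (h(J, G) = (G + J) + J = G + 2*J)
(h(6, 4) + 156)**2 = ((4 + 2*6) + 156)**2 = ((4 + 12) + 156)**2 = (16 + 156)**2 = 172**2 = 29584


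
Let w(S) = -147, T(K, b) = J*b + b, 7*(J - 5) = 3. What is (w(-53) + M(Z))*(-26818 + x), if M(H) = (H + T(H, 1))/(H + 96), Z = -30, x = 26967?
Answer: -307387/14 ≈ -21956.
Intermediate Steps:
J = 38/7 (J = 5 + (1/7)*3 = 5 + 3/7 = 38/7 ≈ 5.4286)
T(K, b) = 45*b/7 (T(K, b) = 38*b/7 + b = 45*b/7)
M(H) = (45/7 + H)/(96 + H) (M(H) = (H + (45/7)*1)/(H + 96) = (H + 45/7)/(96 + H) = (45/7 + H)/(96 + H))
(w(-53) + M(Z))*(-26818 + x) = (-147 + (45/7 - 30)/(96 - 30))*(-26818 + 26967) = (-147 - 165/7/66)*149 = (-147 + (1/66)*(-165/7))*149 = (-147 - 5/14)*149 = -2063/14*149 = -307387/14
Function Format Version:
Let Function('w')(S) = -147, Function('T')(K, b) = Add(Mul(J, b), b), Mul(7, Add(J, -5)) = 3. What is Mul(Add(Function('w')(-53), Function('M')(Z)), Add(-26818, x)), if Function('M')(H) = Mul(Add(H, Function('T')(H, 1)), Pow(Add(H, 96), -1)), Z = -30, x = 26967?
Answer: Rational(-307387, 14) ≈ -21956.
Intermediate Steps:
J = Rational(38, 7) (J = Add(5, Mul(Rational(1, 7), 3)) = Add(5, Rational(3, 7)) = Rational(38, 7) ≈ 5.4286)
Function('T')(K, b) = Mul(Rational(45, 7), b) (Function('T')(K, b) = Add(Mul(Rational(38, 7), b), b) = Mul(Rational(45, 7), b))
Function('M')(H) = Mul(Pow(Add(96, H), -1), Add(Rational(45, 7), H)) (Function('M')(H) = Mul(Add(H, Mul(Rational(45, 7), 1)), Pow(Add(H, 96), -1)) = Mul(Add(H, Rational(45, 7)), Pow(Add(96, H), -1)) = Mul(Add(Rational(45, 7), H), Pow(Add(96, H), -1)) = Mul(Pow(Add(96, H), -1), Add(Rational(45, 7), H)))
Mul(Add(Function('w')(-53), Function('M')(Z)), Add(-26818, x)) = Mul(Add(-147, Mul(Pow(Add(96, -30), -1), Add(Rational(45, 7), -30))), Add(-26818, 26967)) = Mul(Add(-147, Mul(Pow(66, -1), Rational(-165, 7))), 149) = Mul(Add(-147, Mul(Rational(1, 66), Rational(-165, 7))), 149) = Mul(Add(-147, Rational(-5, 14)), 149) = Mul(Rational(-2063, 14), 149) = Rational(-307387, 14)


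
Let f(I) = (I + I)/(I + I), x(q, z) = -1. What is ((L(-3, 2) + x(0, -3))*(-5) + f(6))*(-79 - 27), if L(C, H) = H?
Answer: 424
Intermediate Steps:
f(I) = 1 (f(I) = (2*I)/((2*I)) = (2*I)*(1/(2*I)) = 1)
((L(-3, 2) + x(0, -3))*(-5) + f(6))*(-79 - 27) = ((2 - 1)*(-5) + 1)*(-79 - 27) = (1*(-5) + 1)*(-106) = (-5 + 1)*(-106) = -4*(-106) = 424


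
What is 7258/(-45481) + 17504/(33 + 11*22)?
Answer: 794103474/12507275 ≈ 63.491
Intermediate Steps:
7258/(-45481) + 17504/(33 + 11*22) = 7258*(-1/45481) + 17504/(33 + 242) = -7258/45481 + 17504/275 = 794103474/12507275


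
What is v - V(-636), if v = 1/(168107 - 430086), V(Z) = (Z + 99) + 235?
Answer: 79117657/261979 ≈ 302.00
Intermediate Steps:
V(Z) = 334 + Z (V(Z) = (99 + Z) + 235 = 334 + Z)
v = -1/261979 (v = 1/(-261979) = -1/261979 ≈ -3.8171e-6)
v - V(-636) = -1/261979 - (334 - 636) = -1/261979 - 1*(-302) = -1/261979 + 302 = 79117657/261979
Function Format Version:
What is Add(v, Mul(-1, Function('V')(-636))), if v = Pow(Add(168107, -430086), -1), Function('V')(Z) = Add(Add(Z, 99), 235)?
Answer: Rational(79117657, 261979) ≈ 302.00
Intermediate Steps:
Function('V')(Z) = Add(334, Z) (Function('V')(Z) = Add(Add(99, Z), 235) = Add(334, Z))
v = Rational(-1, 261979) (v = Pow(-261979, -1) = Rational(-1, 261979) ≈ -3.8171e-6)
Add(v, Mul(-1, Function('V')(-636))) = Add(Rational(-1, 261979), Mul(-1, Add(334, -636))) = Add(Rational(-1, 261979), Mul(-1, -302)) = Add(Rational(-1, 261979), 302) = Rational(79117657, 261979)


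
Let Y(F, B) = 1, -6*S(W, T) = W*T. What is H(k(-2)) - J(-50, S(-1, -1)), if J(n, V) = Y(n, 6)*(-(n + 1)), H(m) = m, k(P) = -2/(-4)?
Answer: -97/2 ≈ -48.500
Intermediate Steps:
k(P) = 1/2 (k(P) = -2*(-1/4) = 1/2)
S(W, T) = -T*W/6 (S(W, T) = -W*T/6 = -T*W/6)
J(n, V) = -1 - n (J(n, V) = 1*(-(n + 1)) = 1*(-(1 + n)) = 1*(-1 - n) = -1 - n)
H(k(-2)) - J(-50, S(-1, -1)) = 1/2 - (-1 - 1*(-50)) = 1/2 - (-1 + 50) = 1/2 - 1*49 = 1/2 - 49 = -97/2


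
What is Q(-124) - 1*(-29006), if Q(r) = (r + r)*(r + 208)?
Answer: 8174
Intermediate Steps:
Q(r) = 2*r*(208 + r) (Q(r) = (2*r)*(208 + r) = 2*r*(208 + r))
Q(-124) - 1*(-29006) = 2*(-124)*(208 - 124) - 1*(-29006) = 2*(-124)*84 + 29006 = -20832 + 29006 = 8174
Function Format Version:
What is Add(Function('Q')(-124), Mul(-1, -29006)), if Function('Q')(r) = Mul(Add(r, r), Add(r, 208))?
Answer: 8174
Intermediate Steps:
Function('Q')(r) = Mul(2, r, Add(208, r)) (Function('Q')(r) = Mul(Mul(2, r), Add(208, r)) = Mul(2, r, Add(208, r)))
Add(Function('Q')(-124), Mul(-1, -29006)) = Add(Mul(2, -124, Add(208, -124)), Mul(-1, -29006)) = Add(Mul(2, -124, 84), 29006) = Add(-20832, 29006) = 8174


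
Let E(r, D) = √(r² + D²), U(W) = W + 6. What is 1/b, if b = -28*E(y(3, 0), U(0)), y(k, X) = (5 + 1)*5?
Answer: -√26/4368 ≈ -0.0011674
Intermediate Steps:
y(k, X) = 30 (y(k, X) = 6*5 = 30)
U(W) = 6 + W
E(r, D) = √(D² + r²)
b = -168*√26 (b = -28*√((6 + 0)² + 30²) = -28*√(6² + 900) = -28*√(36 + 900) = -168*√26 ≈ -856.63)
1/b = 1/(-168*√26) = -√26/4368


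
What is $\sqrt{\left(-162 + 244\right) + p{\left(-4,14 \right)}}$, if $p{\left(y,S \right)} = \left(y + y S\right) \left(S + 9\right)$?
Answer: $i \sqrt{1298} \approx 36.028 i$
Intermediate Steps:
$p{\left(y,S \right)} = \left(9 + S\right) \left(y + S y\right)$ ($p{\left(y,S \right)} = \left(y + S y\right) \left(9 + S\right) = \left(9 + S\right) \left(y + S y\right)$)
$\sqrt{\left(-162 + 244\right) + p{\left(-4,14 \right)}} = \sqrt{\left(-162 + 244\right) - 4 \left(9 + 14^{2} + 10 \cdot 14\right)} = \sqrt{82 - 4 \left(9 + 196 + 140\right)} = \sqrt{82 - 1380} = \sqrt{-1298} = i \sqrt{1298}$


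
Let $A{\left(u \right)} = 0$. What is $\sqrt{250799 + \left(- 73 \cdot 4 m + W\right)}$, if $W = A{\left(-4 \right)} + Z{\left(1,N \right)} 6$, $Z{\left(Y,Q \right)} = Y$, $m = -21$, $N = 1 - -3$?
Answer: $\sqrt{256937} \approx 506.89$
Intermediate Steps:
$N = 4$ ($N = 1 + 3 = 4$)
$W = 6$ ($W = 0 + 1 \cdot 6 = 0 + 6 = 6$)
$\sqrt{250799 + \left(- 73 \cdot 4 m + W\right)} = \sqrt{250799 - \left(-6 + 73 \cdot 4 \left(-21\right)\right)} = \sqrt{250799 + \left(\left(-73\right) \left(-84\right) + 6\right)} = \sqrt{250799 + \left(6132 + 6\right)} = \sqrt{250799 + 6138} = \sqrt{256937}$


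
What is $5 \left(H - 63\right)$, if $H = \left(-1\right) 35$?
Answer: $-490$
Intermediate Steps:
$H = -35$
$5 \left(H - 63\right) = 5 \left(-35 - 63\right) = 5 \left(-98\right) = -490$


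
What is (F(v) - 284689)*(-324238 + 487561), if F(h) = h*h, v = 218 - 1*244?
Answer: -46385855199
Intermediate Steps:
v = -26 (v = 218 - 244 = -26)
F(h) = h²
(F(v) - 284689)*(-324238 + 487561) = ((-26)² - 284689)*(-324238 + 487561) = (676 - 284689)*163323 = -284013*163323 = -46385855199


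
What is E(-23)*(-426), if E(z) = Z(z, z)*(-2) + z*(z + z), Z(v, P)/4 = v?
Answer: -529092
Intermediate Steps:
Z(v, P) = 4*v
E(z) = -8*z + 2*z² (E(z) = (4*z)*(-2) + z*(z + z) = -8*z + z*(2*z) = -8*z + 2*z²)
E(-23)*(-426) = (2*(-23)*(-4 - 23))*(-426) = (2*(-23)*(-27))*(-426) = 1242*(-426) = -529092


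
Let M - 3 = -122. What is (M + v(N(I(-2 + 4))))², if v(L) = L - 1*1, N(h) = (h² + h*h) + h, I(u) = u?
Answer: 12100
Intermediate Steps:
N(h) = h + 2*h² (N(h) = (h² + h²) + h = 2*h² + h = h + 2*h²)
M = -119 (M = 3 - 122 = -119)
v(L) = -1 + L (v(L) = L - 1 = -1 + L)
(M + v(N(I(-2 + 4))))² = (-119 + (-1 + (-2 + 4)*(1 + 2*(-2 + 4))))² = (-119 + (-1 + 2*(1 + 2*2)))² = (-119 + (-1 + 2*(1 + 4)))² = (-119 + (-1 + 2*5))² = (-119 + (-1 + 10))² = (-119 + 9)² = (-110)² = 12100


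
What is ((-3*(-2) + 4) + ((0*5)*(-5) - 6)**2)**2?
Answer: 2116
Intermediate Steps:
((-3*(-2) + 4) + ((0*5)*(-5) - 6)**2)**2 = ((6 + 4) + (0*(-5) - 6)**2)**2 = (10 + (0 - 6)**2)**2 = (10 + (-6)**2)**2 = (10 + 36)**2 = 46**2 = 2116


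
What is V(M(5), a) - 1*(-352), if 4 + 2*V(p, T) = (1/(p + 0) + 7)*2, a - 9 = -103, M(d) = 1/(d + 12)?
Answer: 374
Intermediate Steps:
M(d) = 1/(12 + d)
a = -94 (a = 9 - 103 = -94)
V(p, T) = 5 + 1/p (V(p, T) = -2 + ((1/(p + 0) + 7)*2)/2 = -2 + ((1/p + 7)*2)/2 = -2 + ((7 + 1/p)*2)/2 = -2 + (14 + 2/p)/2 = -2 + (7 + 1/p) = 5 + 1/p)
V(M(5), a) - 1*(-352) = (5 + 1/(1/(12 + 5))) - 1*(-352) = (5 + 1/(1/17)) + 352 = (5 + 17) + 352 = 22 + 352 = 374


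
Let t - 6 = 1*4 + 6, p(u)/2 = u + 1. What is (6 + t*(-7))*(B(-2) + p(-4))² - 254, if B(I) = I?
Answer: -7038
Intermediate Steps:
p(u) = 2 + 2*u (p(u) = 2*(u + 1) = 2*(1 + u) = 2 + 2*u)
t = 16 (t = 6 + (1*4 + 6) = 6 + (4 + 6) = 6 + 10 = 16)
(6 + t*(-7))*(B(-2) + p(-4))² - 254 = (6 + 16*(-7))*(-2 + (2 + 2*(-4)))² - 254 = (6 - 112)*(-2 + (2 - 8))² - 254 = -106*(-2 - 6)² - 254 = -106*(-8)² - 254 = -106*64 - 254 = -6784 - 254 = -7038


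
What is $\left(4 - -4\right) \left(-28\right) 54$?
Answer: $-12096$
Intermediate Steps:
$\left(4 - -4\right) \left(-28\right) 54 = \left(4 + 4\right) \left(-28\right) 54 = 8 \left(-28\right) 54 = \left(-224\right) 54 = -12096$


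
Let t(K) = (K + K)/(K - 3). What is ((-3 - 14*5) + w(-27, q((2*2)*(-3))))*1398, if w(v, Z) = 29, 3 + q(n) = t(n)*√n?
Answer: -61512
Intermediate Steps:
t(K) = 2*K/(-3 + K) (t(K) = (2*K)/(-3 + K) = 2*K/(-3 + K))
q(n) = -3 + 2*n^(3/2)/(-3 + n) (q(n) = -3 + (2*n/(-3 + n))*√n = -3 + 2*n^(3/2)/(-3 + n))
((-3 - 14*5) + w(-27, q((2*2)*(-3))))*1398 = ((-3 - 14*5) + 29)*1398 = ((-3 - 70) + 29)*1398 = (-73 + 29)*1398 = -44*1398 = -61512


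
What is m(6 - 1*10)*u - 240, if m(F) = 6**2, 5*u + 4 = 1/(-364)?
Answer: -122313/455 ≈ -268.82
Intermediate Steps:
u = -1457/1820 (u = -4/5 + (1/5)/(-364) = -4/5 + (1/5)*(-1/364) = -4/5 - 1/1820 = -1457/1820 ≈ -0.80055)
m(F) = 36
m(6 - 1*10)*u - 240 = 36*(-1457/1820) - 240 = -13113/455 - 240 = -122313/455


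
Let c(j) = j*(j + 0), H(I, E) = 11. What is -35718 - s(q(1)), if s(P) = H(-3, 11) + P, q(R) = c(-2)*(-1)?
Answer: -35725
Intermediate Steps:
c(j) = j² (c(j) = j*j = j²)
q(R) = -4 (q(R) = (-2)²*(-1) = 4*(-1) = -4)
s(P) = 11 + P
-35718 - s(q(1)) = -35718 - (11 - 4) = -35718 - 1*7 = -35718 - 7 = -35725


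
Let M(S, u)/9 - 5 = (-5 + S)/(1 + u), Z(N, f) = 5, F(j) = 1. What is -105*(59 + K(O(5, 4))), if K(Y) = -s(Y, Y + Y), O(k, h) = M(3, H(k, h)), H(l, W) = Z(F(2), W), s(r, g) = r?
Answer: -1785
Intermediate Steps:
H(l, W) = 5
M(S, u) = 45 + 9*(-5 + S)/(1 + u) (M(S, u) = 45 + 9*((-5 + S)/(1 + u)) = 45 + 9*(-5 + S)/(1 + u))
O(k, h) = 42 (O(k, h) = 9*(3 + 5*5)/(1 + 5) = 9*(3 + 25)/6 = 9*(⅙)*28 = 42)
K(Y) = -Y
-105*(59 + K(O(5, 4))) = -105*(59 - 1*42) = -105*(59 - 42) = -105*17 = -1785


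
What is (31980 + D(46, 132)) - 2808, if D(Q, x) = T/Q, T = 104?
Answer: 671008/23 ≈ 29174.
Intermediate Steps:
D(Q, x) = 104/Q
(31980 + D(46, 132)) - 2808 = (31980 + 104/46) - 2808 = (31980 + 104*(1/46)) - 2808 = (31980 + 52/23) - 2808 = 735592/23 - 2808 = 671008/23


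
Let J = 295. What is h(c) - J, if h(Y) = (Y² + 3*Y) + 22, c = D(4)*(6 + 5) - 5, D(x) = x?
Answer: 1365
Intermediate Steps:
c = 39 (c = 4*(6 + 5) - 5 = 4*11 - 5 = 44 - 5 = 39)
h(Y) = 22 + Y² + 3*Y
h(c) - J = (22 + 39² + 3*39) - 1*295 = (22 + 1521 + 117) - 295 = 1660 - 295 = 1365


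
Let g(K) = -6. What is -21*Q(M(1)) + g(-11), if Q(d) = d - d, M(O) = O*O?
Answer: -6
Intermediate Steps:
M(O) = O²
Q(d) = 0
-21*Q(M(1)) + g(-11) = -21*0 - 6 = 0 - 6 = -6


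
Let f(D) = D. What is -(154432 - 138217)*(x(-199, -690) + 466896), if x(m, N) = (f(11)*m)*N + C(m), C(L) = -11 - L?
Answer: -32065065210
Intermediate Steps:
x(m, N) = -11 - m + 11*N*m (x(m, N) = (11*m)*N + (-11 - m) = 11*N*m + (-11 - m) = -11 - m + 11*N*m)
-(154432 - 138217)*(x(-199, -690) + 466896) = -(154432 - 138217)*((-11 - 1*(-199) + 11*(-690)*(-199)) + 466896) = -16215*((-11 + 199 + 1510410) + 466896) = -16215*(1510598 + 466896) = -16215*1977494 = -1*32065065210 = -32065065210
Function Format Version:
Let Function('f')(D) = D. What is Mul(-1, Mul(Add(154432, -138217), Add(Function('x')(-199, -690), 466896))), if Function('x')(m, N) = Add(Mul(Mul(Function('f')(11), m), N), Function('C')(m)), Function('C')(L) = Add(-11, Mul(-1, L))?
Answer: -32065065210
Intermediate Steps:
Function('x')(m, N) = Add(-11, Mul(-1, m), Mul(11, N, m)) (Function('x')(m, N) = Add(Mul(Mul(11, m), N), Add(-11, Mul(-1, m))) = Add(Mul(11, N, m), Add(-11, Mul(-1, m))) = Add(-11, Mul(-1, m), Mul(11, N, m)))
Mul(-1, Mul(Add(154432, -138217), Add(Function('x')(-199, -690), 466896))) = Mul(-1, Mul(Add(154432, -138217), Add(Add(-11, Mul(-1, -199), Mul(11, -690, -199)), 466896))) = Mul(-1, Mul(16215, Add(Add(-11, 199, 1510410), 466896))) = Mul(-1, Mul(16215, Add(1510598, 466896))) = Mul(-1, Mul(16215, 1977494)) = Mul(-1, 32065065210) = -32065065210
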